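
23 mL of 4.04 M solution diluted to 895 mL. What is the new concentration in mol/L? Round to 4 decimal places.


Dilution: M1*V1 = M2*V2, solve for M2.
M2 = M1*V1 / V2
M2 = 4.04 * 23 / 895
M2 = 92.92 / 895
M2 = 0.10382123 mol/L, rounded to 4 dp:

0.1038 mol/L


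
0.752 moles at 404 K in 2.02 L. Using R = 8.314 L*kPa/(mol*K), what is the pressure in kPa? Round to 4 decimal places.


PV = nRT, solve for P = nRT / V.
nRT = 0.752 * 8.314 * 404 = 2525.8597
P = 2525.8597 / 2.02
P = 1250.42559406 kPa, rounded to 4 dp:

1250.4256 kPa


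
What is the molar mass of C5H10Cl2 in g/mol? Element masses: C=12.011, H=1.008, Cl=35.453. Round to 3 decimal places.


M = sum(count * atomic_mass) over atoms.
M = 5*12.011 + 10*1.008 + 2*35.453
M = 60.055 + 10.08 + 70.906
M = 141.041 g/mol, rounded to 3 dp:

141.041 g/mol


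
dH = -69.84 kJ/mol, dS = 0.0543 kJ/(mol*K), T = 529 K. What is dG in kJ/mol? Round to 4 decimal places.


Gibbs: dG = dH - T*dS (consistent units, dS already in kJ/(mol*K)).
T*dS = 529 * 0.0543 = 28.7247
dG = -69.84 - (28.7247)
dG = -98.5647 kJ/mol, rounded to 4 dp:

-98.5647 kJ/mol


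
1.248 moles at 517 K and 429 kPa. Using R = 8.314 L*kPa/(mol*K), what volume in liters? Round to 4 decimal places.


PV = nRT, solve for V = nRT / P.
nRT = 1.248 * 8.314 * 517 = 5364.3258
V = 5364.3258 / 429
V = 12.50425594 L, rounded to 4 dp:

12.5043 L


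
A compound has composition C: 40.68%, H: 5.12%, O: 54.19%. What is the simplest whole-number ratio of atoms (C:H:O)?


Assume 100 g of compound, divide each mass% by atomic mass to get moles, then normalize by the smallest to get a raw atom ratio.
Moles per 100 g: C: 40.68/12.011 = 3.3869, H: 5.12/1.008 = 5.0794, O: 54.19/15.999 = 3.3871
Raw ratio (divide by min = 3.3869): C: 1.0, H: 1.5, O: 1.0
Multiply by 2 to clear fractions: C: 2.0 ~= 2, H: 2.999 ~= 3, O: 2.0 ~= 2
Reduce by GCD to get the simplest whole-number ratio:

2:3:2


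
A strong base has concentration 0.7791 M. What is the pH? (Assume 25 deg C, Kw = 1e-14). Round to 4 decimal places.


A strong base dissociates completely, so [OH-] equals the given concentration.
pOH = -log10([OH-]) = -log10(0.7791) = 0.108407
pH = 14 - pOH = 14 - 0.108407
pH = 13.891593, rounded to 4 dp:

13.8916


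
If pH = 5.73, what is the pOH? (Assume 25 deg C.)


At 25 deg C, pH + pOH = 14.
pOH = 14 - pH = 14 - 5.73
pOH = 8.27:

8.27


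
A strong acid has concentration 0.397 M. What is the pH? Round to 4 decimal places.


A strong acid dissociates completely, so [H+] equals the given concentration.
pH = -log10([H+]) = -log10(0.397)
pH = 0.40120949, rounded to 4 dp:

0.4012


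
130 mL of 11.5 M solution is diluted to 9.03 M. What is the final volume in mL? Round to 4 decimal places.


Dilution: M1*V1 = M2*V2, solve for V2.
V2 = M1*V1 / M2
V2 = 11.5 * 130 / 9.03
V2 = 1495.0 / 9.03
V2 = 165.55924695 mL, rounded to 4 dp:

165.5592 mL


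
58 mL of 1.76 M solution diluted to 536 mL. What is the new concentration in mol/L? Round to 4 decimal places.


Dilution: M1*V1 = M2*V2, solve for M2.
M2 = M1*V1 / V2
M2 = 1.76 * 58 / 536
M2 = 102.08 / 536
M2 = 0.19044776 mol/L, rounded to 4 dp:

0.1904 mol/L


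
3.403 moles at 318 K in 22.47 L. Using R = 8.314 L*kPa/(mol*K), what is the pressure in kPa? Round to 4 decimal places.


PV = nRT, solve for P = nRT / V.
nRT = 3.403 * 8.314 * 318 = 8997.0284
P = 8997.0284 / 22.47
P = 400.40179795 kPa, rounded to 4 dp:

400.4018 kPa


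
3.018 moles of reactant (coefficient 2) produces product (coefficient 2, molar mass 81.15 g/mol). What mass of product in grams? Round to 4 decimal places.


Use the coefficient ratio to convert reactant moles to product moles, then multiply by the product's molar mass.
moles_P = moles_R * (coeff_P / coeff_R) = 3.018 * (2/2) = 3.018
mass_P = moles_P * M_P = 3.018 * 81.15
mass_P = 244.9107 g, rounded to 4 dp:

244.9107 g


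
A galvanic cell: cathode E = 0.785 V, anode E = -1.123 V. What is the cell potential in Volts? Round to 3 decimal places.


Standard cell potential: E_cell = E_cathode - E_anode.
E_cell = 0.785 - (-1.123)
E_cell = 1.908 V, rounded to 3 dp:

1.908 V


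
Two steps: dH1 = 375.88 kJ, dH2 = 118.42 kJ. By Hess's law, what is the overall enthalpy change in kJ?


Hess's law: enthalpy is a state function, so add the step enthalpies.
dH_total = dH1 + dH2 = 375.88 + (118.42)
dH_total = 494.3 kJ:

494.30 kJ


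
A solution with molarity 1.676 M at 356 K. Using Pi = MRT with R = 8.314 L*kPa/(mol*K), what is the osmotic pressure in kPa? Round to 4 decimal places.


Osmotic pressure (van't Hoff): Pi = M*R*T.
RT = 8.314 * 356 = 2959.784
Pi = 1.676 * 2959.784
Pi = 4960.597984 kPa, rounded to 4 dp:

4960.5980 kPa


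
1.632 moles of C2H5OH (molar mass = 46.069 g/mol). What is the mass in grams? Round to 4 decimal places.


mass = n * M
mass = 1.632 * 46.069
mass = 75.184608 g, rounded to 4 dp:

75.1846 g


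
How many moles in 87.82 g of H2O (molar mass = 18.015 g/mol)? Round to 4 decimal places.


n = mass / M
n = 87.82 / 18.015
n = 4.87482653 mol, rounded to 4 dp:

4.8748 mol


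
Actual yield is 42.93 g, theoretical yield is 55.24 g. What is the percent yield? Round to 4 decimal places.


% yield = 100 * actual / theoretical
% yield = 100 * 42.93 / 55.24
% yield = 77.71542361 %, rounded to 4 dp:

77.7154 %


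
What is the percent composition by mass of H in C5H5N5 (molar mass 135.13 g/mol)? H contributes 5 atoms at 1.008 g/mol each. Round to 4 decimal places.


pct = 100 * (n_elem * M_elem) / M_total
mass_contribution = 5 * 1.008 = 5.04 g/mol
pct = 100 * 5.04 / 135.13
pct = 3.72974173 %, rounded to 4 dp:

3.7297 %


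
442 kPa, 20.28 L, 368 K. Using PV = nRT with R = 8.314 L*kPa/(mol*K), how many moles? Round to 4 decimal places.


PV = nRT, solve for n = PV / (RT).
PV = 442 * 20.28 = 8963.76
RT = 8.314 * 368 = 3059.552
n = 8963.76 / 3059.552
n = 2.92976227 mol, rounded to 4 dp:

2.9298 mol


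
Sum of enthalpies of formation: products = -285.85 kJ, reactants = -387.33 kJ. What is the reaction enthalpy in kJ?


dH_rxn = sum(dH_f products) - sum(dH_f reactants)
dH_rxn = -285.85 - (-387.33)
dH_rxn = 101.48 kJ:

101.48 kJ


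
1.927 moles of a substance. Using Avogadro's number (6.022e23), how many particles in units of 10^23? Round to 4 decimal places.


N = n * NA, then divide by 1e23 for the requested units.
N / 1e23 = n * 6.022
N / 1e23 = 1.927 * 6.022
N / 1e23 = 11.604394, rounded to 4 dp:

11.6044


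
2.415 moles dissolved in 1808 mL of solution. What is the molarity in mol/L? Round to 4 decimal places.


Convert volume to liters: V_L = V_mL / 1000.
V_L = 1808 / 1000 = 1.808 L
M = n / V_L = 2.415 / 1.808
M = 1.33573009 mol/L, rounded to 4 dp:

1.3357 mol/L


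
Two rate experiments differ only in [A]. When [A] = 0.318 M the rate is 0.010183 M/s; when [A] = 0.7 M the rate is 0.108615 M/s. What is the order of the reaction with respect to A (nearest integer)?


Rate is proportional to [A]^n, so rate2/rate1 = ([A]2/[A]1)^n. Take logs to solve for n.
rate2/rate1 = 0.108615 / 0.010183 = 10.6663
[A]2/[A]1 = 0.7 / 0.318 = 2.2013
n = ln(10.6663) / ln(2.2013) = 3.0
Nearest integer order:

3


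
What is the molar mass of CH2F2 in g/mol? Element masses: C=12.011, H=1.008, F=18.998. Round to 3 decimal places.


M = sum(count * atomic_mass) over atoms.
M = 1*12.011 + 2*1.008 + 2*18.998
M = 12.011 + 2.016 + 37.996
M = 52.023 g/mol, rounded to 3 dp:

52.023 g/mol


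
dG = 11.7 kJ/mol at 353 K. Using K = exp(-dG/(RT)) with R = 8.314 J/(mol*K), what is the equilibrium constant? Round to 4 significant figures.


dG is in kJ/mol; multiply by 1000 to match R in J/(mol*K).
RT = 8.314 * 353 = 2934.842 J/mol
exponent = -dG*1000 / (RT) = -(11.7*1000) / 2934.842 = -3.98658599
K = exp(-3.98658599)
K = 0.01856298, rounded to 4 significant figures:

0.01856


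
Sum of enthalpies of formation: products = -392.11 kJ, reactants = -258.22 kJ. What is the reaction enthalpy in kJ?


dH_rxn = sum(dH_f products) - sum(dH_f reactants)
dH_rxn = -392.11 - (-258.22)
dH_rxn = -133.89 kJ:

-133.89 kJ


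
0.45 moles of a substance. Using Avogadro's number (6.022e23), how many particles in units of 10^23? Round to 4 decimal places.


N = n * NA, then divide by 1e23 for the requested units.
N / 1e23 = n * 6.022
N / 1e23 = 0.45 * 6.022
N / 1e23 = 2.7099, rounded to 4 dp:

2.7099


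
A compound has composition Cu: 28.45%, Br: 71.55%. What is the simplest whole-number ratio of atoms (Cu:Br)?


Assume 100 g of compound, divide each mass% by atomic mass to get moles, then normalize by the smallest to get a raw atom ratio.
Moles per 100 g: Cu: 28.45/63.546 = 0.4477, Br: 71.55/79.904 = 0.8954
Raw ratio (divide by min = 0.4477): Cu: 1.0, Br: 2.0
Multiply by 1 to clear fractions: Cu: 1.0 ~= 1, Br: 2.0 ~= 2
Reduce by GCD to get the simplest whole-number ratio:

1:2


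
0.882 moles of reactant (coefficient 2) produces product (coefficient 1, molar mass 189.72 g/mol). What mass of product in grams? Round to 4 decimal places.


Use the coefficient ratio to convert reactant moles to product moles, then multiply by the product's molar mass.
moles_P = moles_R * (coeff_P / coeff_R) = 0.882 * (1/2) = 0.441
mass_P = moles_P * M_P = 0.441 * 189.72
mass_P = 83.66652 g, rounded to 4 dp:

83.6665 g


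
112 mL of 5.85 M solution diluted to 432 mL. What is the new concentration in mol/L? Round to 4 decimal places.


Dilution: M1*V1 = M2*V2, solve for M2.
M2 = M1*V1 / V2
M2 = 5.85 * 112 / 432
M2 = 655.2 / 432
M2 = 1.51666667 mol/L, rounded to 4 dp:

1.5167 mol/L


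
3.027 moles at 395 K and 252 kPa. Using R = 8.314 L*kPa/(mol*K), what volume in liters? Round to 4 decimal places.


PV = nRT, solve for V = nRT / P.
nRT = 3.027 * 8.314 * 395 = 9940.7588
V = 9940.7588 / 252
V = 39.44745556 L, rounded to 4 dp:

39.4475 L


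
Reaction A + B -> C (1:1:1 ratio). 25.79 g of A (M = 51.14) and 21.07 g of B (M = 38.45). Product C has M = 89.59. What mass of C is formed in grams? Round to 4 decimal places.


Find moles of each reactant; the smaller value is the limiting reagent in a 1:1:1 reaction, so moles_C equals moles of the limiter.
n_A = mass_A / M_A = 25.79 / 51.14 = 0.504302 mol
n_B = mass_B / M_B = 21.07 / 38.45 = 0.547984 mol
Limiting reagent: A (smaller), n_limiting = 0.504302 mol
mass_C = n_limiting * M_C = 0.504302 * 89.59
mass_C = 45.18041618 g, rounded to 4 dp:

45.1804 g


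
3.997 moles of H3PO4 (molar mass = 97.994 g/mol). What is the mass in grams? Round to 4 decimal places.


mass = n * M
mass = 3.997 * 97.994
mass = 391.682018 g, rounded to 4 dp:

391.6820 g


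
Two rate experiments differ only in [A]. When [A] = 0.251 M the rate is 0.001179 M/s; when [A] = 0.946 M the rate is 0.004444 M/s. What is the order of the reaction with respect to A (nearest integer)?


Rate is proportional to [A]^n, so rate2/rate1 = ([A]2/[A]1)^n. Take logs to solve for n.
rate2/rate1 = 0.004444 / 0.001179 = 3.7693
[A]2/[A]1 = 0.946 / 0.251 = 3.7689
n = ln(3.7693) / ln(3.7689) = 1.0
Nearest integer order:

1


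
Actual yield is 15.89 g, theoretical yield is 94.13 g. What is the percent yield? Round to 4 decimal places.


% yield = 100 * actual / theoretical
% yield = 100 * 15.89 / 94.13
% yield = 16.88090938 %, rounded to 4 dp:

16.8809 %


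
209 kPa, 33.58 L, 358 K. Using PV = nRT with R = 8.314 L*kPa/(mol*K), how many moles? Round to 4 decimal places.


PV = nRT, solve for n = PV / (RT).
PV = 209 * 33.58 = 7018.22
RT = 8.314 * 358 = 2976.412
n = 7018.22 / 2976.412
n = 2.35794641 mol, rounded to 4 dp:

2.3579 mol


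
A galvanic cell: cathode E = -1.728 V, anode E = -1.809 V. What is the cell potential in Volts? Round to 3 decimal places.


Standard cell potential: E_cell = E_cathode - E_anode.
E_cell = -1.728 - (-1.809)
E_cell = 0.081 V, rounded to 3 dp:

0.081 V


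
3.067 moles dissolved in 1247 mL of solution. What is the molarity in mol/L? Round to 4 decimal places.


Convert volume to liters: V_L = V_mL / 1000.
V_L = 1247 / 1000 = 1.247 L
M = n / V_L = 3.067 / 1.247
M = 2.45950281 mol/L, rounded to 4 dp:

2.4595 mol/L


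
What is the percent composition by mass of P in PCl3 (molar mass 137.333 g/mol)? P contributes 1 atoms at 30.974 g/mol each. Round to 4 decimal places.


pct = 100 * (n_elem * M_elem) / M_total
mass_contribution = 1 * 30.974 = 30.974 g/mol
pct = 100 * 30.974 / 137.333
pct = 22.55393824 %, rounded to 4 dp:

22.5539 %


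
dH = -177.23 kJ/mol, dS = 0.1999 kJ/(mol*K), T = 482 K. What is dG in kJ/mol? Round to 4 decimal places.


Gibbs: dG = dH - T*dS (consistent units, dS already in kJ/(mol*K)).
T*dS = 482 * 0.1999 = 96.3518
dG = -177.23 - (96.3518)
dG = -273.5818 kJ/mol, rounded to 4 dp:

-273.5818 kJ/mol


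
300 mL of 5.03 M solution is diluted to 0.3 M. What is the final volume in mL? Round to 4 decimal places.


Dilution: M1*V1 = M2*V2, solve for V2.
V2 = M1*V1 / M2
V2 = 5.03 * 300 / 0.3
V2 = 1509.0 / 0.3
V2 = 5030.0 mL, rounded to 4 dp:

5030.0000 mL


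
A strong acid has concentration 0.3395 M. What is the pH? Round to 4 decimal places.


A strong acid dissociates completely, so [H+] equals the given concentration.
pH = -log10([H+]) = -log10(0.3395)
pH = 0.46916022, rounded to 4 dp:

0.4692


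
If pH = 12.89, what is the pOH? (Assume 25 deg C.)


At 25 deg C, pH + pOH = 14.
pOH = 14 - pH = 14 - 12.89
pOH = 1.11:

1.11


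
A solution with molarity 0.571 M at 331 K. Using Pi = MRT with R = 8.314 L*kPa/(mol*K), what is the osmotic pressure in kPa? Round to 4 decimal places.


Osmotic pressure (van't Hoff): Pi = M*R*T.
RT = 8.314 * 331 = 2751.934
Pi = 0.571 * 2751.934
Pi = 1571.354314 kPa, rounded to 4 dp:

1571.3543 kPa


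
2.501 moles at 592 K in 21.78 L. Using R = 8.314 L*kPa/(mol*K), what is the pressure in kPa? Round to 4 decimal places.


PV = nRT, solve for P = nRT / V.
nRT = 2.501 * 8.314 * 592 = 12309.6419
P = 12309.6419 / 21.78
P = 565.18098714 kPa, rounded to 4 dp:

565.1810 kPa


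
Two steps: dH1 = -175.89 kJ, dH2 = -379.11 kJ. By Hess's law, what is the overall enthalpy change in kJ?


Hess's law: enthalpy is a state function, so add the step enthalpies.
dH_total = dH1 + dH2 = -175.89 + (-379.11)
dH_total = -555.0 kJ:

-555.00 kJ


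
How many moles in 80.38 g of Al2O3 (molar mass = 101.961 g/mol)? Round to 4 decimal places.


n = mass / M
n = 80.38 / 101.961
n = 0.78834064 mol, rounded to 4 dp:

0.7883 mol


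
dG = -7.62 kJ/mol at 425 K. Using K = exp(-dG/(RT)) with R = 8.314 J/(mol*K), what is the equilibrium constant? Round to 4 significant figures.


dG is in kJ/mol; multiply by 1000 to match R in J/(mol*K).
RT = 8.314 * 425 = 3533.45 J/mol
exponent = -dG*1000 / (RT) = -(-7.62*1000) / 3533.45 = 2.15653257
K = exp(2.15653257)
K = 8.6411232, rounded to 4 significant figures:

8.641


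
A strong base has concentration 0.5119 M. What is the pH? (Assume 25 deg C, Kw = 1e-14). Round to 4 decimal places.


A strong base dissociates completely, so [OH-] equals the given concentration.
pOH = -log10([OH-]) = -log10(0.5119) = 0.290815
pH = 14 - pOH = 14 - 0.290815
pH = 13.709185, rounded to 4 dp:

13.7092


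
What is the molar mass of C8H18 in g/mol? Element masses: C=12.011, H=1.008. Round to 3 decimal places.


M = sum(count * atomic_mass) over atoms.
M = 8*12.011 + 18*1.008
M = 96.088 + 18.144
M = 114.232 g/mol, rounded to 3 dp:

114.232 g/mol


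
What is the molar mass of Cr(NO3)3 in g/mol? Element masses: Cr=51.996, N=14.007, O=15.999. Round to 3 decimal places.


M = sum(count * atomic_mass) over atoms.
M = 1*51.996 + 3*14.007 + 9*15.999
M = 51.996 + 42.021 + 143.991
M = 238.008 g/mol, rounded to 3 dp:

238.008 g/mol


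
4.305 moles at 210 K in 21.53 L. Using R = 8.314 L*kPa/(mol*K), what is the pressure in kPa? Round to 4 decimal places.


PV = nRT, solve for P = nRT / V.
nRT = 4.305 * 8.314 * 210 = 7516.2717
P = 7516.2717 / 21.53
P = 349.10690664 kPa, rounded to 4 dp:

349.1069 kPa


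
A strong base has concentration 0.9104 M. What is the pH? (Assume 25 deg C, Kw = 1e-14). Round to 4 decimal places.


A strong base dissociates completely, so [OH-] equals the given concentration.
pOH = -log10([OH-]) = -log10(0.9104) = 0.040768
pH = 14 - pOH = 14 - 0.040768
pH = 13.959232, rounded to 4 dp:

13.9592


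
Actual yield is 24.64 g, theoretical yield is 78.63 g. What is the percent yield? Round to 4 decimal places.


% yield = 100 * actual / theoretical
% yield = 100 * 24.64 / 78.63
% yield = 31.33663996 %, rounded to 4 dp:

31.3366 %


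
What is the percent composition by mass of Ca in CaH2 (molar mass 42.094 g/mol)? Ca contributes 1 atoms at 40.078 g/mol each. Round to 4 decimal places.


pct = 100 * (n_elem * M_elem) / M_total
mass_contribution = 1 * 40.078 = 40.078 g/mol
pct = 100 * 40.078 / 42.094
pct = 95.21071887 %, rounded to 4 dp:

95.2107 %


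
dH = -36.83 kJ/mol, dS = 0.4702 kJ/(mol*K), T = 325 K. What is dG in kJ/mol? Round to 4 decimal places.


Gibbs: dG = dH - T*dS (consistent units, dS already in kJ/(mol*K)).
T*dS = 325 * 0.4702 = 152.815
dG = -36.83 - (152.815)
dG = -189.645 kJ/mol, rounded to 4 dp:

-189.6450 kJ/mol


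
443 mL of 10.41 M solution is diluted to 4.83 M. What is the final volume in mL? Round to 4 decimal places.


Dilution: M1*V1 = M2*V2, solve for V2.
V2 = M1*V1 / M2
V2 = 10.41 * 443 / 4.83
V2 = 4611.63 / 4.83
V2 = 954.78881988 mL, rounded to 4 dp:

954.7888 mL


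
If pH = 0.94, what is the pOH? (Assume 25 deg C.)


At 25 deg C, pH + pOH = 14.
pOH = 14 - pH = 14 - 0.94
pOH = 13.06:

13.06


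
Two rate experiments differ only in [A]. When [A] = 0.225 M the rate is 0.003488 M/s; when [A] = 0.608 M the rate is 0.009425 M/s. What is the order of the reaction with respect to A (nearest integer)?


Rate is proportional to [A]^n, so rate2/rate1 = ([A]2/[A]1)^n. Take logs to solve for n.
rate2/rate1 = 0.009425 / 0.003488 = 2.7021
[A]2/[A]1 = 0.608 / 0.225 = 2.7022
n = ln(2.7021) / ln(2.7022) = 1.0
Nearest integer order:

1


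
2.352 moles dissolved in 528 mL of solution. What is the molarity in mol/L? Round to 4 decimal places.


Convert volume to liters: V_L = V_mL / 1000.
V_L = 528 / 1000 = 0.528 L
M = n / V_L = 2.352 / 0.528
M = 4.45454545 mol/L, rounded to 4 dp:

4.4545 mol/L


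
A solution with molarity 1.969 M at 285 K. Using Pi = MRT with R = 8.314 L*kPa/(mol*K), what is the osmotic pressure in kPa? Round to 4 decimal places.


Osmotic pressure (van't Hoff): Pi = M*R*T.
RT = 8.314 * 285 = 2369.49
Pi = 1.969 * 2369.49
Pi = 4665.52581 kPa, rounded to 4 dp:

4665.5258 kPa


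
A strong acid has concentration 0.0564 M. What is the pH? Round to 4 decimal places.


A strong acid dissociates completely, so [H+] equals the given concentration.
pH = -log10([H+]) = -log10(0.0564)
pH = 1.2487209, rounded to 4 dp:

1.2487


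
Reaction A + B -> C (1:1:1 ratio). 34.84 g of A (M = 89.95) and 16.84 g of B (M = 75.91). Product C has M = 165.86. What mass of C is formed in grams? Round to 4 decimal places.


Find moles of each reactant; the smaller value is the limiting reagent in a 1:1:1 reaction, so moles_C equals moles of the limiter.
n_A = mass_A / M_A = 34.84 / 89.95 = 0.387326 mol
n_B = mass_B / M_B = 16.84 / 75.91 = 0.221842 mol
Limiting reagent: B (smaller), n_limiting = 0.221842 mol
mass_C = n_limiting * M_C = 0.221842 * 165.86
mass_C = 36.79471412 g, rounded to 4 dp:

36.7947 g


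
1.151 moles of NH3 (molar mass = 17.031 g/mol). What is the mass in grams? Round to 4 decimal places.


mass = n * M
mass = 1.151 * 17.031
mass = 19.602681 g, rounded to 4 dp:

19.6027 g


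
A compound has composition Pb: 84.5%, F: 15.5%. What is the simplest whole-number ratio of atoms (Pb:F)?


Assume 100 g of compound, divide each mass% by atomic mass to get moles, then normalize by the smallest to get a raw atom ratio.
Moles per 100 g: Pb: 84.5/207.2 = 0.4078, F: 15.5/18.998 = 0.8159
Raw ratio (divide by min = 0.4078): Pb: 1.0, F: 2.001
Multiply by 1 to clear fractions: Pb: 1.0 ~= 1, F: 2.001 ~= 2
Reduce by GCD to get the simplest whole-number ratio:

1:2


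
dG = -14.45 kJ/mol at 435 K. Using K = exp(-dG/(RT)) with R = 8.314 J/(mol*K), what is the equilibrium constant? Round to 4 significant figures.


dG is in kJ/mol; multiply by 1000 to match R in J/(mol*K).
RT = 8.314 * 435 = 3616.59 J/mol
exponent = -dG*1000 / (RT) = -(-14.45*1000) / 3616.59 = 3.9954764
K = exp(3.9954764)
K = 54.351728, rounded to 4 significant figures:

54.35


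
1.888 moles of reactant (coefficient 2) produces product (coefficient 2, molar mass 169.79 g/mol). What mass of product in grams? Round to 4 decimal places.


Use the coefficient ratio to convert reactant moles to product moles, then multiply by the product's molar mass.
moles_P = moles_R * (coeff_P / coeff_R) = 1.888 * (2/2) = 1.888
mass_P = moles_P * M_P = 1.888 * 169.79
mass_P = 320.56352 g, rounded to 4 dp:

320.5635 g


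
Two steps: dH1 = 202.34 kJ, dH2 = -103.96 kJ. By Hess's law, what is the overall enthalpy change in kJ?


Hess's law: enthalpy is a state function, so add the step enthalpies.
dH_total = dH1 + dH2 = 202.34 + (-103.96)
dH_total = 98.38 kJ:

98.38 kJ


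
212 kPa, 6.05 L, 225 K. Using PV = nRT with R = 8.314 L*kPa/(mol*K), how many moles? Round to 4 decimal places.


PV = nRT, solve for n = PV / (RT).
PV = 212 * 6.05 = 1282.6
RT = 8.314 * 225 = 1870.65
n = 1282.6 / 1870.65
n = 0.68564403 mol, rounded to 4 dp:

0.6856 mol


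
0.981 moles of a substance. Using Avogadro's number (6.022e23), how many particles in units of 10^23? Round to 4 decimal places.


N = n * NA, then divide by 1e23 for the requested units.
N / 1e23 = n * 6.022
N / 1e23 = 0.981 * 6.022
N / 1e23 = 5.907582, rounded to 4 dp:

5.9076


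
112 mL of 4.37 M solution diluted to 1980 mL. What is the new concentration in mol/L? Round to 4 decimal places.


Dilution: M1*V1 = M2*V2, solve for M2.
M2 = M1*V1 / V2
M2 = 4.37 * 112 / 1980
M2 = 489.44 / 1980
M2 = 0.24719192 mol/L, rounded to 4 dp:

0.2472 mol/L


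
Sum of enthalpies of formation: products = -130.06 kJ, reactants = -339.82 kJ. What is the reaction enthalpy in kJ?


dH_rxn = sum(dH_f products) - sum(dH_f reactants)
dH_rxn = -130.06 - (-339.82)
dH_rxn = 209.76 kJ:

209.76 kJ


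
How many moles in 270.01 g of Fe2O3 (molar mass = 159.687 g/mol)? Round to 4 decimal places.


n = mass / M
n = 270.01 / 159.687
n = 1.69087026 mol, rounded to 4 dp:

1.6909 mol


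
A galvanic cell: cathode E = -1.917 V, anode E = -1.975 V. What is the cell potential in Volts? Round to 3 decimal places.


Standard cell potential: E_cell = E_cathode - E_anode.
E_cell = -1.917 - (-1.975)
E_cell = 0.058 V, rounded to 3 dp:

0.058 V


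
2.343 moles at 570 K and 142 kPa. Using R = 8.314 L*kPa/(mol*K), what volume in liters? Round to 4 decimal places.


PV = nRT, solve for V = nRT / P.
nRT = 2.343 * 8.314 * 570 = 11103.4301
V = 11103.4301 / 142
V = 78.19316972 L, rounded to 4 dp:

78.1932 L


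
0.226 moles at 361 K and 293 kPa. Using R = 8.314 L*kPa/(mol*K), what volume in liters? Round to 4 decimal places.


PV = nRT, solve for V = nRT / P.
nRT = 0.226 * 8.314 * 361 = 678.306
V = 678.306 / 293
V = 2.31503754 L, rounded to 4 dp:

2.3150 L


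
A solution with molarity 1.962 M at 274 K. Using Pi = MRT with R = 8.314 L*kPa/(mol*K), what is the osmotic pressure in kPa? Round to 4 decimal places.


Osmotic pressure (van't Hoff): Pi = M*R*T.
RT = 8.314 * 274 = 2278.036
Pi = 1.962 * 2278.036
Pi = 4469.506632 kPa, rounded to 4 dp:

4469.5066 kPa


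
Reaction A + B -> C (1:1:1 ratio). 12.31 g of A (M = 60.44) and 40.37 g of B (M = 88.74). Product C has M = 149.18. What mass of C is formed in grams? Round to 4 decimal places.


Find moles of each reactant; the smaller value is the limiting reagent in a 1:1:1 reaction, so moles_C equals moles of the limiter.
n_A = mass_A / M_A = 12.31 / 60.44 = 0.203673 mol
n_B = mass_B / M_B = 40.37 / 88.74 = 0.454924 mol
Limiting reagent: A (smaller), n_limiting = 0.203673 mol
mass_C = n_limiting * M_C = 0.203673 * 149.18
mass_C = 30.38393814 g, rounded to 4 dp:

30.3839 g


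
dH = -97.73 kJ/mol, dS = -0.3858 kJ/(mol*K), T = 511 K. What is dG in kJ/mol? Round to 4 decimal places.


Gibbs: dG = dH - T*dS (consistent units, dS already in kJ/(mol*K)).
T*dS = 511 * -0.3858 = -197.1438
dG = -97.73 - (-197.1438)
dG = 99.4138 kJ/mol, rounded to 4 dp:

99.4138 kJ/mol


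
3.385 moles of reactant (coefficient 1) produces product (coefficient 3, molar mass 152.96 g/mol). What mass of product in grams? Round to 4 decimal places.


Use the coefficient ratio to convert reactant moles to product moles, then multiply by the product's molar mass.
moles_P = moles_R * (coeff_P / coeff_R) = 3.385 * (3/1) = 10.155
mass_P = moles_P * M_P = 10.155 * 152.96
mass_P = 1553.3088 g, rounded to 4 dp:

1553.3088 g


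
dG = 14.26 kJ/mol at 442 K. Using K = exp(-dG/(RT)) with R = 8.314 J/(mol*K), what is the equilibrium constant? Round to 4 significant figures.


dG is in kJ/mol; multiply by 1000 to match R in J/(mol*K).
RT = 8.314 * 442 = 3674.788 J/mol
exponent = -dG*1000 / (RT) = -(14.26*1000) / 3674.788 = -3.88049596
K = exp(-3.88049596)
K = 0.020640586, rounded to 4 significant figures:

0.02064


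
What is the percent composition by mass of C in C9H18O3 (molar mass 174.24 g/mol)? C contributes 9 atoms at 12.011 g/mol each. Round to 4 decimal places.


pct = 100 * (n_elem * M_elem) / M_total
mass_contribution = 9 * 12.011 = 108.099 g/mol
pct = 100 * 108.099 / 174.24
pct = 62.04028926 %, rounded to 4 dp:

62.0403 %


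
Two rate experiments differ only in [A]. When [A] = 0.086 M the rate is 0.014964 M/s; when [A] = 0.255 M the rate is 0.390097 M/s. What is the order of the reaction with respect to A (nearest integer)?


Rate is proportional to [A]^n, so rate2/rate1 = ([A]2/[A]1)^n. Take logs to solve for n.
rate2/rate1 = 0.390097 / 0.014964 = 26.069
[A]2/[A]1 = 0.255 / 0.086 = 2.9651
n = ln(26.069) / ln(2.9651) = 3.0
Nearest integer order:

3


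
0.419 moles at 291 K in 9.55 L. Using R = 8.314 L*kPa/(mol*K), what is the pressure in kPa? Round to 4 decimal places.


PV = nRT, solve for P = nRT / V.
nRT = 0.419 * 8.314 * 291 = 1013.7177
P = 1013.7177 / 9.55
P = 106.14845026 kPa, rounded to 4 dp:

106.1485 kPa


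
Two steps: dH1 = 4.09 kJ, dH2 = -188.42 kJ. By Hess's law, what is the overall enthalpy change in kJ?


Hess's law: enthalpy is a state function, so add the step enthalpies.
dH_total = dH1 + dH2 = 4.09 + (-188.42)
dH_total = -184.33 kJ:

-184.33 kJ


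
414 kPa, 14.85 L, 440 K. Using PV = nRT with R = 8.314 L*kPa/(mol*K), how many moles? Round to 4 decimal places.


PV = nRT, solve for n = PV / (RT).
PV = 414 * 14.85 = 6147.9
RT = 8.314 * 440 = 3658.16
n = 6147.9 / 3658.16
n = 1.68059899 mol, rounded to 4 dp:

1.6806 mol


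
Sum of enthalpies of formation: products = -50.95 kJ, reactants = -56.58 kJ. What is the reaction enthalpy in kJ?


dH_rxn = sum(dH_f products) - sum(dH_f reactants)
dH_rxn = -50.95 - (-56.58)
dH_rxn = 5.63 kJ:

5.63 kJ


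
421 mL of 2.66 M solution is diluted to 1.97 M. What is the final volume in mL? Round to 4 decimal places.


Dilution: M1*V1 = M2*V2, solve for V2.
V2 = M1*V1 / M2
V2 = 2.66 * 421 / 1.97
V2 = 1119.86 / 1.97
V2 = 568.45685279 mL, rounded to 4 dp:

568.4569 mL


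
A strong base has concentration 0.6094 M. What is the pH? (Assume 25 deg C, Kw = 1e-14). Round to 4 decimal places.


A strong base dissociates completely, so [OH-] equals the given concentration.
pOH = -log10([OH-]) = -log10(0.6094) = 0.215098
pH = 14 - pOH = 14 - 0.215098
pH = 13.784902, rounded to 4 dp:

13.7849


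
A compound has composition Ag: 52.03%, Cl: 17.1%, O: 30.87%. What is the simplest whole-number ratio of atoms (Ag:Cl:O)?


Assume 100 g of compound, divide each mass% by atomic mass to get moles, then normalize by the smallest to get a raw atom ratio.
Moles per 100 g: Ag: 52.03/107.868 = 0.4823, Cl: 17.1/35.453 = 0.4823, O: 30.87/15.999 = 1.9295
Raw ratio (divide by min = 0.4823): Ag: 1.0, Cl: 1.0, O: 4.0
Multiply by 1 to clear fractions: Ag: 1.0 ~= 1, Cl: 1.0 ~= 1, O: 4.0 ~= 4
Reduce by GCD to get the simplest whole-number ratio:

1:1:4


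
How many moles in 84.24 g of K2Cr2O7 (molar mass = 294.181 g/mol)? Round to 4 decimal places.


n = mass / M
n = 84.24 / 294.181
n = 0.28635432 mol, rounded to 4 dp:

0.2864 mol


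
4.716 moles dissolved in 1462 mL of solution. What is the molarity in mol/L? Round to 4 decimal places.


Convert volume to liters: V_L = V_mL / 1000.
V_L = 1462 / 1000 = 1.462 L
M = n / V_L = 4.716 / 1.462
M = 3.22571819 mol/L, rounded to 4 dp:

3.2257 mol/L


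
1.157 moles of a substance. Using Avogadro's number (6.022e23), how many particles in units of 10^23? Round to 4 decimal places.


N = n * NA, then divide by 1e23 for the requested units.
N / 1e23 = n * 6.022
N / 1e23 = 1.157 * 6.022
N / 1e23 = 6.967454, rounded to 4 dp:

6.9675


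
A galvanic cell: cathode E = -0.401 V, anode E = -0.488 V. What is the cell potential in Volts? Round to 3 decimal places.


Standard cell potential: E_cell = E_cathode - E_anode.
E_cell = -0.401 - (-0.488)
E_cell = 0.087 V, rounded to 3 dp:

0.087 V


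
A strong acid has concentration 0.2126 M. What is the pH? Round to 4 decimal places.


A strong acid dissociates completely, so [H+] equals the given concentration.
pH = -log10([H+]) = -log10(0.2126)
pH = 0.67243674, rounded to 4 dp:

0.6724


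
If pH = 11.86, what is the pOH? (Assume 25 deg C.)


At 25 deg C, pH + pOH = 14.
pOH = 14 - pH = 14 - 11.86
pOH = 2.14:

2.14


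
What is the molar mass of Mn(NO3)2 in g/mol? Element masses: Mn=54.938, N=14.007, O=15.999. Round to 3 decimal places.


M = sum(count * atomic_mass) over atoms.
M = 1*54.938 + 2*14.007 + 6*15.999
M = 54.938 + 28.014 + 95.994
M = 178.946 g/mol, rounded to 3 dp:

178.946 g/mol


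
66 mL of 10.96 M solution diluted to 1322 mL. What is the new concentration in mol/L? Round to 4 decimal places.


Dilution: M1*V1 = M2*V2, solve for M2.
M2 = M1*V1 / V2
M2 = 10.96 * 66 / 1322
M2 = 723.36 / 1322
M2 = 0.54717095 mol/L, rounded to 4 dp:

0.5472 mol/L


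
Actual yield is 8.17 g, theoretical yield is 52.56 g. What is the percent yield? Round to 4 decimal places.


% yield = 100 * actual / theoretical
% yield = 100 * 8.17 / 52.56
% yield = 15.54414003 %, rounded to 4 dp:

15.5441 %


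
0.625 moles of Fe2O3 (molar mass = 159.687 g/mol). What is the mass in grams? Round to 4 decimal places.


mass = n * M
mass = 0.625 * 159.687
mass = 99.804375 g, rounded to 4 dp:

99.8044 g


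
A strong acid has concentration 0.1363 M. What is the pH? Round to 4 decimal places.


A strong acid dissociates completely, so [H+] equals the given concentration.
pH = -log10([H+]) = -log10(0.1363)
pH = 0.86550414, rounded to 4 dp:

0.8655


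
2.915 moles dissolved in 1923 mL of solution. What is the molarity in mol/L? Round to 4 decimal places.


Convert volume to liters: V_L = V_mL / 1000.
V_L = 1923 / 1000 = 1.923 L
M = n / V_L = 2.915 / 1.923
M = 1.51586063 mol/L, rounded to 4 dp:

1.5159 mol/L


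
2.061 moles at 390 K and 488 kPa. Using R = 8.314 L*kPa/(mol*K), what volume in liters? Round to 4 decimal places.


PV = nRT, solve for V = nRT / P.
nRT = 2.061 * 8.314 * 390 = 6682.7101
V = 6682.7101 / 488
V = 13.69407807 L, rounded to 4 dp:

13.6941 L


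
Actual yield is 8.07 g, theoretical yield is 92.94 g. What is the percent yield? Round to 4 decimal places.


% yield = 100 * actual / theoretical
% yield = 100 * 8.07 / 92.94
% yield = 8.6830213 %, rounded to 4 dp:

8.6830 %


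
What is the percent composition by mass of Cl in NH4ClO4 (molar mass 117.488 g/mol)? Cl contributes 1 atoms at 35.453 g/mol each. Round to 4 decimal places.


pct = 100 * (n_elem * M_elem) / M_total
mass_contribution = 1 * 35.453 = 35.453 g/mol
pct = 100 * 35.453 / 117.488
pct = 30.17584775 %, rounded to 4 dp:

30.1758 %


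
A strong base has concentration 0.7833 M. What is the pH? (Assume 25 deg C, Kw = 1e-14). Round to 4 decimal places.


A strong base dissociates completely, so [OH-] equals the given concentration.
pOH = -log10([OH-]) = -log10(0.7833) = 0.106072
pH = 14 - pOH = 14 - 0.106072
pH = 13.893928, rounded to 4 dp:

13.8939


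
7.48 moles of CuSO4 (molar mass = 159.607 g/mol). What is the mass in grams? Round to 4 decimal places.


mass = n * M
mass = 7.48 * 159.607
mass = 1193.86036 g, rounded to 4 dp:

1193.8604 g


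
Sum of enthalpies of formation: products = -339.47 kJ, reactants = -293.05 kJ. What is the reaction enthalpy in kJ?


dH_rxn = sum(dH_f products) - sum(dH_f reactants)
dH_rxn = -339.47 - (-293.05)
dH_rxn = -46.42 kJ:

-46.42 kJ


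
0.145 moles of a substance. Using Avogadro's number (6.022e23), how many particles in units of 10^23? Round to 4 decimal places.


N = n * NA, then divide by 1e23 for the requested units.
N / 1e23 = n * 6.022
N / 1e23 = 0.145 * 6.022
N / 1e23 = 0.87319, rounded to 4 dp:

0.8732


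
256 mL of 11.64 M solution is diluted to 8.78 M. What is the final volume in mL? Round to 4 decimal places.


Dilution: M1*V1 = M2*V2, solve for V2.
V2 = M1*V1 / M2
V2 = 11.64 * 256 / 8.78
V2 = 2979.84 / 8.78
V2 = 339.38952164 mL, rounded to 4 dp:

339.3895 mL


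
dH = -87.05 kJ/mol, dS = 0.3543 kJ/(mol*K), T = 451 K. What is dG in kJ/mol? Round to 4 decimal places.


Gibbs: dG = dH - T*dS (consistent units, dS already in kJ/(mol*K)).
T*dS = 451 * 0.3543 = 159.7893
dG = -87.05 - (159.7893)
dG = -246.8393 kJ/mol, rounded to 4 dp:

-246.8393 kJ/mol


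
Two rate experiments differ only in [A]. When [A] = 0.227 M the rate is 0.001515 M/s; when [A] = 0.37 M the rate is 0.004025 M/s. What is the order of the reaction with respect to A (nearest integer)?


Rate is proportional to [A]^n, so rate2/rate1 = ([A]2/[A]1)^n. Take logs to solve for n.
rate2/rate1 = 0.004025 / 0.001515 = 2.6568
[A]2/[A]1 = 0.37 / 0.227 = 1.63
n = ln(2.6568) / ln(1.63) = 2.0
Nearest integer order:

2


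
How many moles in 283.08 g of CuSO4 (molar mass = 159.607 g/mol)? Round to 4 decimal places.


n = mass / M
n = 283.08 / 159.607
n = 1.77360642 mol, rounded to 4 dp:

1.7736 mol


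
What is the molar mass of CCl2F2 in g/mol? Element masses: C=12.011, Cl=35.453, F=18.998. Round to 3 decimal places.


M = sum(count * atomic_mass) over atoms.
M = 1*12.011 + 2*35.453 + 2*18.998
M = 12.011 + 70.906 + 37.996
M = 120.913 g/mol, rounded to 3 dp:

120.913 g/mol


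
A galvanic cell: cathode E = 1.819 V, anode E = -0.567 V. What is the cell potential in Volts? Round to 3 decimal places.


Standard cell potential: E_cell = E_cathode - E_anode.
E_cell = 1.819 - (-0.567)
E_cell = 2.386 V, rounded to 3 dp:

2.386 V


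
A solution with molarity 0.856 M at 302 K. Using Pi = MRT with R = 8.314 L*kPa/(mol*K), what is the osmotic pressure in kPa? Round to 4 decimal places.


Osmotic pressure (van't Hoff): Pi = M*R*T.
RT = 8.314 * 302 = 2510.828
Pi = 0.856 * 2510.828
Pi = 2149.268768 kPa, rounded to 4 dp:

2149.2688 kPa


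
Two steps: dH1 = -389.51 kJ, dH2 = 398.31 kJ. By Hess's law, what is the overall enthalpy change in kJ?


Hess's law: enthalpy is a state function, so add the step enthalpies.
dH_total = dH1 + dH2 = -389.51 + (398.31)
dH_total = 8.8 kJ:

8.80 kJ


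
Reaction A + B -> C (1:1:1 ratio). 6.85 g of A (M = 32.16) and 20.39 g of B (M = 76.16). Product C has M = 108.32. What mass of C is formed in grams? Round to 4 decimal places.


Find moles of each reactant; the smaller value is the limiting reagent in a 1:1:1 reaction, so moles_C equals moles of the limiter.
n_A = mass_A / M_A = 6.85 / 32.16 = 0.212998 mol
n_B = mass_B / M_B = 20.39 / 76.16 = 0.267726 mol
Limiting reagent: A (smaller), n_limiting = 0.212998 mol
mass_C = n_limiting * M_C = 0.212998 * 108.32
mass_C = 23.07194336 g, rounded to 4 dp:

23.0719 g


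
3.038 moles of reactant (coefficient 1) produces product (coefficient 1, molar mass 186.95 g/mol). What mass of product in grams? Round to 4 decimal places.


Use the coefficient ratio to convert reactant moles to product moles, then multiply by the product's molar mass.
moles_P = moles_R * (coeff_P / coeff_R) = 3.038 * (1/1) = 3.038
mass_P = moles_P * M_P = 3.038 * 186.95
mass_P = 567.9541 g, rounded to 4 dp:

567.9541 g


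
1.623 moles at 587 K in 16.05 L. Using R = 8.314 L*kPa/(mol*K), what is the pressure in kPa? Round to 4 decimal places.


PV = nRT, solve for P = nRT / V.
nRT = 1.623 * 8.314 * 587 = 7920.7561
P = 7920.7561 / 16.05
P = 493.50505296 kPa, rounded to 4 dp:

493.5051 kPa


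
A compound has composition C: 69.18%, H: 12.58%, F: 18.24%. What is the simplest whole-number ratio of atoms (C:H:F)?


Assume 100 g of compound, divide each mass% by atomic mass to get moles, then normalize by the smallest to get a raw atom ratio.
Moles per 100 g: C: 69.18/12.011 = 5.7597, H: 12.58/1.008 = 12.4802, F: 18.24/18.998 = 0.9601
Raw ratio (divide by min = 0.9601): C: 5.999, H: 12.999, F: 1.0
Multiply by 1 to clear fractions: C: 5.999 ~= 6, H: 12.999 ~= 13, F: 1.0 ~= 1
Reduce by GCD to get the simplest whole-number ratio:

6:13:1


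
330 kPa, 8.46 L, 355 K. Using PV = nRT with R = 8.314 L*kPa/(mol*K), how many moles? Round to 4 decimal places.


PV = nRT, solve for n = PV / (RT).
PV = 330 * 8.46 = 2791.8
RT = 8.314 * 355 = 2951.47
n = 2791.8 / 2951.47
n = 0.94590153 mol, rounded to 4 dp:

0.9459 mol


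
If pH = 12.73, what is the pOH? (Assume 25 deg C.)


At 25 deg C, pH + pOH = 14.
pOH = 14 - pH = 14 - 12.73
pOH = 1.27:

1.27


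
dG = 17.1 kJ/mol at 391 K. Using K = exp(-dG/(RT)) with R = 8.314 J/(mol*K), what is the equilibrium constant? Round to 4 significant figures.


dG is in kJ/mol; multiply by 1000 to match R in J/(mol*K).
RT = 8.314 * 391 = 3250.774 J/mol
exponent = -dG*1000 / (RT) = -(17.1*1000) / 3250.774 = -5.2602857
K = exp(-5.2602857)
K = 0.0051938206, rounded to 4 significant figures:

0.005194


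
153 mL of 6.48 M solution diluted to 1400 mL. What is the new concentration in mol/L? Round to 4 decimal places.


Dilution: M1*V1 = M2*V2, solve for M2.
M2 = M1*V1 / V2
M2 = 6.48 * 153 / 1400
M2 = 991.44 / 1400
M2 = 0.70817143 mol/L, rounded to 4 dp:

0.7082 mol/L


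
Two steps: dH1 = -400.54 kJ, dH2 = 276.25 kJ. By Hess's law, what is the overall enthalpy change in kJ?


Hess's law: enthalpy is a state function, so add the step enthalpies.
dH_total = dH1 + dH2 = -400.54 + (276.25)
dH_total = -124.29 kJ:

-124.29 kJ


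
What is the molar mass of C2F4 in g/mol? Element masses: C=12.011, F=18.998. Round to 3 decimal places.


M = sum(count * atomic_mass) over atoms.
M = 2*12.011 + 4*18.998
M = 24.022 + 75.992
M = 100.014 g/mol, rounded to 3 dp:

100.014 g/mol


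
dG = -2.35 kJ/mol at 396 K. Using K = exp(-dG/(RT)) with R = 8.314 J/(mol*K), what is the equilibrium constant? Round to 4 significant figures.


dG is in kJ/mol; multiply by 1000 to match R in J/(mol*K).
RT = 8.314 * 396 = 3292.344 J/mol
exponent = -dG*1000 / (RT) = -(-2.35*1000) / 3292.344 = 0.71377718
K = exp(0.71377718)
K = 2.0416885, rounded to 4 significant figures:

2.042


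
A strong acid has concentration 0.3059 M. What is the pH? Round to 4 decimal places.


A strong acid dissociates completely, so [H+] equals the given concentration.
pH = -log10([H+]) = -log10(0.3059)
pH = 0.51442052, rounded to 4 dp:

0.5144


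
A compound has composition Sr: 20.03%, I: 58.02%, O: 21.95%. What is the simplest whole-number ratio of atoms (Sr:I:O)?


Assume 100 g of compound, divide each mass% by atomic mass to get moles, then normalize by the smallest to get a raw atom ratio.
Moles per 100 g: Sr: 20.03/87.62 = 0.2286, I: 58.02/126.904 = 0.4572, O: 21.95/15.999 = 1.372
Raw ratio (divide by min = 0.2286): Sr: 1.0, I: 2.0, O: 6.002
Multiply by 1 to clear fractions: Sr: 1.0 ~= 1, I: 2.0 ~= 2, O: 6.002 ~= 6
Reduce by GCD to get the simplest whole-number ratio:

1:2:6
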